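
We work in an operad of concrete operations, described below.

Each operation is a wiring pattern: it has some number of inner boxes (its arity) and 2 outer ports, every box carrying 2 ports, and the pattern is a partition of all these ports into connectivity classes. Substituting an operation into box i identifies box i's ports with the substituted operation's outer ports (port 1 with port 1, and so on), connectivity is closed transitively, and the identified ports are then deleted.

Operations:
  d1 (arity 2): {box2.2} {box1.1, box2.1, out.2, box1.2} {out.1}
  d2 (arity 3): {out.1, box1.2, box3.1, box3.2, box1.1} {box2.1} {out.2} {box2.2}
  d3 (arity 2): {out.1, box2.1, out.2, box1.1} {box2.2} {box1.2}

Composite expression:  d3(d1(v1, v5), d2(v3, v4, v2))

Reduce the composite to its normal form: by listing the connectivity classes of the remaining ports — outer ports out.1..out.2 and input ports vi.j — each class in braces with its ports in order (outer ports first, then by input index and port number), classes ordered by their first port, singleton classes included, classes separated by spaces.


{out.1, out.2, v2.1, v2.2, v3.1, v3.2} {v1.1, v1.2, v5.1} {v4.1} {v4.2} {v5.2}


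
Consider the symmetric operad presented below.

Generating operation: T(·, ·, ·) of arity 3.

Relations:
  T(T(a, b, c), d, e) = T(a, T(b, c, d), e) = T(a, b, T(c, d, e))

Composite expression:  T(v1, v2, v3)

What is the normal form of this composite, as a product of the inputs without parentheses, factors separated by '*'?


v1 * v2 * v3

The T-tree's shape is irrelevant; the v-reading-order decides.
T(v1, v2, v3) flattens to v1 * v2 * v3


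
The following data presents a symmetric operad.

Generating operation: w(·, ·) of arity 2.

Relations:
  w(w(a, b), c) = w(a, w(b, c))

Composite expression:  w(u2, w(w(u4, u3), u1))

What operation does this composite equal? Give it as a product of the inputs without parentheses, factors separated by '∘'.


u2 ∘ u4 ∘ u3 ∘ u1

Associativity of w dissolves the nesting; only the u-input order survives.
w(u4, u3) flattens to u4 ∘ u3
w(w(u4, u3), u1) flattens to u4 ∘ u3 ∘ u1
w(u2, w(w(u4, u3), u1)) flattens to u2 ∘ u4 ∘ u3 ∘ u1


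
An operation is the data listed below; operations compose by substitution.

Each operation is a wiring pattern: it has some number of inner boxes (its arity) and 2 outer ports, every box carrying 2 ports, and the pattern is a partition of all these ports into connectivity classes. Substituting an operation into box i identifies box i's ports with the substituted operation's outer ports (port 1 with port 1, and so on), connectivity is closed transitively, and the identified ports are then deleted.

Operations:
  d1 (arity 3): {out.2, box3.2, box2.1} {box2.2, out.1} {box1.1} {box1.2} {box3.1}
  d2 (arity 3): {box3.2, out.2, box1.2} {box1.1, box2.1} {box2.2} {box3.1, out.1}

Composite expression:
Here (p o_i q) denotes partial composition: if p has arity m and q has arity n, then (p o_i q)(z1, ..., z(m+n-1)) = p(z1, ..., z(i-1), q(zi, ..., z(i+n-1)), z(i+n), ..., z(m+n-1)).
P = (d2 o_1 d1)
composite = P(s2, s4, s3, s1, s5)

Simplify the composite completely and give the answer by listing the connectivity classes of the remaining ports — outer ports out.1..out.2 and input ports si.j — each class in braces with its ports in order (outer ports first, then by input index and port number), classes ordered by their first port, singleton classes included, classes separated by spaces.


{out.1, s5.1} {out.2, s3.2, s4.1, s5.2} {s1.1, s4.2} {s1.2} {s2.1} {s2.2} {s3.1}

Connectivity passes through glued d2-boundaries; trace each wire chain.
d1 over (s2, s4, s3) gives {out.1, s4.2} {out.2, s3.2, s4.1} {s2.1} {s2.2} {s3.1}, out.j being that stage's outer ports
d2 over (s2, s4, s3, s1, s5) gives {out.1, s5.1} {out.2, s3.2, s4.1, s5.2} {s1.1, s4.2} {s1.2} {s2.1} {s2.2} {s3.1}, out.j being that stage's outer ports


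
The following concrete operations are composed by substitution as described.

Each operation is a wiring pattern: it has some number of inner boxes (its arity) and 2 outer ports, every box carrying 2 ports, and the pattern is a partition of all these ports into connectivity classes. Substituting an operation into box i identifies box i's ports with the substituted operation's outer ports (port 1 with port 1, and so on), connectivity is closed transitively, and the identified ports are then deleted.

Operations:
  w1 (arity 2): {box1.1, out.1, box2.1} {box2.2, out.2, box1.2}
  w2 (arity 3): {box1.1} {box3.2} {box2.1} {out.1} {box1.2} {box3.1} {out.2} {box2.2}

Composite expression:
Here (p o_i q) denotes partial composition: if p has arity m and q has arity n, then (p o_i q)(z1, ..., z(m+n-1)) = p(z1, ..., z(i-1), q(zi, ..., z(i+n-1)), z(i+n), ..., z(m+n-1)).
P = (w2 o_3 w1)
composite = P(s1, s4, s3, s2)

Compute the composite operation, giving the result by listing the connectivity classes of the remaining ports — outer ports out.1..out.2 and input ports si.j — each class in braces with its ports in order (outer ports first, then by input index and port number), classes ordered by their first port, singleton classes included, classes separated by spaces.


Two ports join when wires chain via w2-identified ports.
stage w1: inputs (s3, s2), connectivity {out.1, s2.1, s3.1} {out.2, s2.2, s3.2}, out.j its boundary
stage w2: inputs (s1, s4, s3, s2), connectivity {out.1} {out.2} {s1.1} {s1.2} {s2.1, s3.1} {s2.2, s3.2} {s4.1} {s4.2}, out.j its boundary

{out.1} {out.2} {s1.1} {s1.2} {s2.1, s3.1} {s2.2, s3.2} {s4.1} {s4.2}


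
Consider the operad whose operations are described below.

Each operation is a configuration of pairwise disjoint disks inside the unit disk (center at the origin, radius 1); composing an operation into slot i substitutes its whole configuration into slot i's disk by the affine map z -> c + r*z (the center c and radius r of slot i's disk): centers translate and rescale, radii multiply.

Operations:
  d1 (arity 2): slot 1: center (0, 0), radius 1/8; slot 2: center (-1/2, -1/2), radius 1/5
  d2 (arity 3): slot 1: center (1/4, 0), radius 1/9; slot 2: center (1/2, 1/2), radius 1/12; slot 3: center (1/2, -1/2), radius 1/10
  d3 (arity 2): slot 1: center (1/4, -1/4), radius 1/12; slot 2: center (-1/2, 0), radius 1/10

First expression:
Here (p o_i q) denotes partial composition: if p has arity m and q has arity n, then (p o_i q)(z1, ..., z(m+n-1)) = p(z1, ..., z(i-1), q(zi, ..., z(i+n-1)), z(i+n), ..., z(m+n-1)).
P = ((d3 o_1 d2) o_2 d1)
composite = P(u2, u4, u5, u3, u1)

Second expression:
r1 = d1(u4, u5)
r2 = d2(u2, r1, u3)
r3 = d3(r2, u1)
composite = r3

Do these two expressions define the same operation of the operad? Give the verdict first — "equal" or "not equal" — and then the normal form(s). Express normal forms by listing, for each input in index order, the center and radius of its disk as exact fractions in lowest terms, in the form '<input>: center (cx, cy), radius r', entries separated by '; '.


The first composite normalizes to u1: center (-1/2, 0), radius 1/10; u2: center (13/48, -1/4), radius 1/108; u3: center (7/24, -7/24), radius 1/120; u4: center (7/24, -5/24), radius 1/1152; u5: center (83/288, -61/288), radius 1/720
The second composite normalizes to u1: center (-1/2, 0), radius 1/10; u2: center (13/48, -1/4), radius 1/108; u3: center (7/24, -7/24), radius 1/120; u4: center (7/24, -5/24), radius 1/1152; u5: center (83/288, -61/288), radius 1/720
Same normal form: equal.

equal — both sides give u1: center (-1/2, 0), radius 1/10; u2: center (13/48, -1/4), radius 1/108; u3: center (7/24, -7/24), radius 1/120; u4: center (7/24, -5/24), radius 1/1152; u5: center (83/288, -61/288), radius 1/720


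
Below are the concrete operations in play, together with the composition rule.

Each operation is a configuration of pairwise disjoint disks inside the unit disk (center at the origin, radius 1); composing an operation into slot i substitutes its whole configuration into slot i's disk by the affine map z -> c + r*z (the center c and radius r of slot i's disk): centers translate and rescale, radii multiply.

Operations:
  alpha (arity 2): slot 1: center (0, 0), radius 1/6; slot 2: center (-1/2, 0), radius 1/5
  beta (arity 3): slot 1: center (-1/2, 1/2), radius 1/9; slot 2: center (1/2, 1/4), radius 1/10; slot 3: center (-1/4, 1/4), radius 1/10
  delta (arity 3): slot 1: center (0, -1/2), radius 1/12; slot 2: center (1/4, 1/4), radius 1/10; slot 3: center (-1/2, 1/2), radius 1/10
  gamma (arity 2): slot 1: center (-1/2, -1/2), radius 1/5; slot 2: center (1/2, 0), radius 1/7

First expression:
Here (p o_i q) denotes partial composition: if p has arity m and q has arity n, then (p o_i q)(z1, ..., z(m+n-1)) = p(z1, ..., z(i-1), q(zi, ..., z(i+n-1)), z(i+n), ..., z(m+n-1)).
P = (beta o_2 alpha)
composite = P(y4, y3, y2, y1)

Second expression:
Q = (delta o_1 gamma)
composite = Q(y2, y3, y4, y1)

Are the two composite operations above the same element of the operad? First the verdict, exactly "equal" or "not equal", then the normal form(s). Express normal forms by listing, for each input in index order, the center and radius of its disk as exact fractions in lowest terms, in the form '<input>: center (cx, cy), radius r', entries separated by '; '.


In normal form, the first expression is y1: center (-1/4, 1/4), radius 1/10; y2: center (9/20, 1/4), radius 1/50; y3: center (1/2, 1/4), radius 1/60; y4: center (-1/2, 1/2), radius 1/9
In normal form, the second expression is y1: center (-1/2, 1/2), radius 1/10; y2: center (-1/24, -13/24), radius 1/60; y3: center (1/24, -1/2), radius 1/84; y4: center (1/4, 1/4), radius 1/10
Distinct normal forms: not equal.

not equal; first: y1: center (-1/4, 1/4), radius 1/10; y2: center (9/20, 1/4), radius 1/50; y3: center (1/2, 1/4), radius 1/60; y4: center (-1/2, 1/2), radius 1/9; second: y1: center (-1/2, 1/2), radius 1/10; y2: center (-1/24, -13/24), radius 1/60; y3: center (1/24, -1/2), radius 1/84; y4: center (1/4, 1/4), radius 1/10


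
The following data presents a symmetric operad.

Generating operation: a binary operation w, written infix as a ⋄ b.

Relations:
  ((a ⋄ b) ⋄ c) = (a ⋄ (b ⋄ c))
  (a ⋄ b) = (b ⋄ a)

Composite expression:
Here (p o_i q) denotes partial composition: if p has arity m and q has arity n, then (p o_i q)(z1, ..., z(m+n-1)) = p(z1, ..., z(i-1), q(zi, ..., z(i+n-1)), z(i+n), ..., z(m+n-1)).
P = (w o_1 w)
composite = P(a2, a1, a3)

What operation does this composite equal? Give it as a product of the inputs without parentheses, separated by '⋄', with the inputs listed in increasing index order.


a1 ⋄ a2 ⋄ a3

Reordering under w is free, so list the a-inputs canonically.
(a2 ⋄ a1) spells out as a2 ⋄ a1
((a2 ⋄ a1) ⋄ a3) spells out as a2 ⋄ a1 ⋄ a3
putting the inputs in ascending order: a1 ⋄ a2 ⋄ a3


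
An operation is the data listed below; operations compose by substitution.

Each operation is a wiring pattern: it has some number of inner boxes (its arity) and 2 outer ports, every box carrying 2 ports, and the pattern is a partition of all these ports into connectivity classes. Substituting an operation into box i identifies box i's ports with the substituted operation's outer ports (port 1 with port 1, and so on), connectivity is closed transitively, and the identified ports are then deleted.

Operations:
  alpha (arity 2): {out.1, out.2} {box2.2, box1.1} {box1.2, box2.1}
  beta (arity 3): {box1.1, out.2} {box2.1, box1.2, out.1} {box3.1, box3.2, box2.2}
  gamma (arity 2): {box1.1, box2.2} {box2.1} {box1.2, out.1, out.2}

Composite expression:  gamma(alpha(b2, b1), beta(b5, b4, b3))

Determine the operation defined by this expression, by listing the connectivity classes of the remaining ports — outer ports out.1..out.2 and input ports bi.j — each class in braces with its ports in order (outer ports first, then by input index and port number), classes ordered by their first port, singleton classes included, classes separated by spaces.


Connectivity passes through glued gamma-boundaries; trace each wire chain.
composing alpha on (b2, b1), with out.j its own outer ports: {out.1, out.2} {b1.1, b2.2} {b1.2, b2.1}
composing beta on (b5, b4, b3), with out.j its own outer ports: {out.1, b4.1, b5.2} {out.2, b5.1} {b3.1, b3.2, b4.2}
composing gamma on (b2, b1, b5, b4, b3), with out.j its own outer ports: {out.1, out.2, b5.1} {b1.1, b2.2} {b1.2, b2.1} {b3.1, b3.2, b4.2} {b4.1, b5.2}

{out.1, out.2, b5.1} {b1.1, b2.2} {b1.2, b2.1} {b3.1, b3.2, b4.2} {b4.1, b5.2}


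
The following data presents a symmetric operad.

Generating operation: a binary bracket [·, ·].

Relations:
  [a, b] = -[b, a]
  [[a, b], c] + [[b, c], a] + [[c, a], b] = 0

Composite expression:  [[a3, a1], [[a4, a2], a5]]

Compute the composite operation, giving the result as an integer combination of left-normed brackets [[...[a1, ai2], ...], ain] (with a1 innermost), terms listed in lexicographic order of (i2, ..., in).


Antisymmetry and Jacobi reduce to a1-anchored left-normed brackets.
Composite bracket: [[a3, a1], [[a4, a2], a5]]
Applying ab - ba throughout gives 16 signed words (2^4 = 16).
Keep just the words that open with a1:
  sign of a1a3a2a4a5 is +1, so it contributes +[[[[a1, a3], a2], a4], a5]
  sign of a1a3a4a2a5 is -1, so it contributes -[[[[a1, a3], a4], a2], a5]
  sign of a1a3a5a2a4 is -1, so it contributes -[[[[a1, a3], a5], a2], a4]
  sign of a1a3a5a4a2 is +1, so it contributes +[[[[a1, a3], a5], a4], a2]

[[[[a1, a3], a2], a4], a5] - [[[[a1, a3], a4], a2], a5] - [[[[a1, a3], a5], a2], a4] + [[[[a1, a3], a5], a4], a2]


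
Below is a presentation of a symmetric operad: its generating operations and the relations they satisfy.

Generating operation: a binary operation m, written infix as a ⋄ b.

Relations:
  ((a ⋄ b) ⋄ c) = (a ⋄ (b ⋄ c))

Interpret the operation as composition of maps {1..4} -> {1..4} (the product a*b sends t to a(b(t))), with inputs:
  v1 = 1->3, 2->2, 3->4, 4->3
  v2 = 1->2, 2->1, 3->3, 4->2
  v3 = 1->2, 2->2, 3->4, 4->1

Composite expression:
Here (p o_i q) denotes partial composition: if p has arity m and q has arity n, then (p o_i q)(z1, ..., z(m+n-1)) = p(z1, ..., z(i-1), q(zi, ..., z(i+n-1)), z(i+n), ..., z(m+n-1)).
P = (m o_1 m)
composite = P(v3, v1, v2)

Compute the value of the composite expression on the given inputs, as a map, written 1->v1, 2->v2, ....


1->2, 2->4, 3->1, 4->2


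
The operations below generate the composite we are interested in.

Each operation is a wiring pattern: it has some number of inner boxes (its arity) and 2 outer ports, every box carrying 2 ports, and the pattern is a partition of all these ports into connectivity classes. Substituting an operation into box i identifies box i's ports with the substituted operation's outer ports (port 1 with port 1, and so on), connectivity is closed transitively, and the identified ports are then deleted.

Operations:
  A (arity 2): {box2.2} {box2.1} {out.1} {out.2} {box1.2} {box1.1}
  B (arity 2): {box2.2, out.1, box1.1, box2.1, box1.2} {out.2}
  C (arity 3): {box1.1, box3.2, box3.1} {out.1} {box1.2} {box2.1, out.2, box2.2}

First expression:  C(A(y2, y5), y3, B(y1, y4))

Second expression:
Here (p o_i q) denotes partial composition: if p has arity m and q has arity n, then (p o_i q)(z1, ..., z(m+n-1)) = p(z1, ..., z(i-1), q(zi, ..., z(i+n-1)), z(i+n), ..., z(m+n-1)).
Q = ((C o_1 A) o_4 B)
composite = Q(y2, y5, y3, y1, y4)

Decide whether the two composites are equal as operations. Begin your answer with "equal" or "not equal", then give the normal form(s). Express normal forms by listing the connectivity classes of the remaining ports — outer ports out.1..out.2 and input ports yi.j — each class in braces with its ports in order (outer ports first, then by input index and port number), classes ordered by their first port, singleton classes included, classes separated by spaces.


equal; the common form is {out.1} {out.2, y3.1, y3.2} {y1.1, y1.2, y4.1, y4.2} {y2.1} {y2.2} {y5.1} {y5.2}

The first expression, normalized: {out.1} {out.2, y3.1, y3.2} {y1.1, y1.2, y4.1, y4.2} {y2.1} {y2.2} {y5.1} {y5.2}
The second expression, normalized: {out.1} {out.2, y3.1, y3.2} {y1.1, y1.2, y4.1, y4.2} {y2.1} {y2.2} {y5.1} {y5.2}
The forms coincide; equal.


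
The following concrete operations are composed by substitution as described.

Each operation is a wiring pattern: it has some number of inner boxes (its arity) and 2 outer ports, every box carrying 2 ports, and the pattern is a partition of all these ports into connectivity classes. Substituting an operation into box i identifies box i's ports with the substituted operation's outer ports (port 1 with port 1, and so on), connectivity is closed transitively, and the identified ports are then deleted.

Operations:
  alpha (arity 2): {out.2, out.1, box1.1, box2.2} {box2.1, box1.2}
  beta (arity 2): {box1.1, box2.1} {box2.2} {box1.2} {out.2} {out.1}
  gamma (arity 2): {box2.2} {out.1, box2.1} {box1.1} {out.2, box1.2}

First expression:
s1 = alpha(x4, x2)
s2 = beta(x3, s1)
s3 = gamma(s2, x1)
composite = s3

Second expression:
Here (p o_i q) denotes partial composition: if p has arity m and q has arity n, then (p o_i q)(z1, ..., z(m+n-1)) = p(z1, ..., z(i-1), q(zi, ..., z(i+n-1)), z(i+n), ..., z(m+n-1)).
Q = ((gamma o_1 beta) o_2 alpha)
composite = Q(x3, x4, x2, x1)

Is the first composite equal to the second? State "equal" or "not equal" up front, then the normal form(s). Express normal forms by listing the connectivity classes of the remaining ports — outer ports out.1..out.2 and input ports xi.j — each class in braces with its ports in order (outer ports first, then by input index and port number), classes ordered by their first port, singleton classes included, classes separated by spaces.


Reducing the first expression gives {out.1, x1.1} {out.2} {x1.2} {x2.1, x4.2} {x2.2, x3.1, x4.1} {x3.2}
Reducing the second expression gives {out.1, x1.1} {out.2} {x1.2} {x2.1, x4.2} {x2.2, x3.1, x4.1} {x3.2}
Same normal form: equal.

equal — both sides give {out.1, x1.1} {out.2} {x1.2} {x2.1, x4.2} {x2.2, x3.1, x4.1} {x3.2}


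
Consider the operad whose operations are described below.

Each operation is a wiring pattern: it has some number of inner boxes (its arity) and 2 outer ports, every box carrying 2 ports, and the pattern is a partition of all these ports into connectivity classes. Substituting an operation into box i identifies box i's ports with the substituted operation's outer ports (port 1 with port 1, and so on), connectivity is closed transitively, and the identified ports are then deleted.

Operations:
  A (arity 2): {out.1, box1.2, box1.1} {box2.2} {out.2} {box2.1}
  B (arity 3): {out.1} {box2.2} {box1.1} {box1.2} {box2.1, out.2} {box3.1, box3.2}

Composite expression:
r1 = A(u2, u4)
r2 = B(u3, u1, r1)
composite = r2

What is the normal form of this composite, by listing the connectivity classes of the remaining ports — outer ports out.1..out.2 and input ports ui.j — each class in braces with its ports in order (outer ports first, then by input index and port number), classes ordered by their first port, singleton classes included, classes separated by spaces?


Treat the ports identified at B as solder joints: merge, then drop.
after A, the pattern on (u2, u4) reads {out.1, u2.1, u2.2} {out.2} {u4.1} {u4.2} (out.j = its outer ports)
after B, the pattern on (u3, u1, u2, u4) reads {out.1} {out.2, u1.1} {u1.2} {u2.1, u2.2} {u3.1} {u3.2} {u4.1} {u4.2} (out.j = its outer ports)

{out.1} {out.2, u1.1} {u1.2} {u2.1, u2.2} {u3.1} {u3.2} {u4.1} {u4.2}


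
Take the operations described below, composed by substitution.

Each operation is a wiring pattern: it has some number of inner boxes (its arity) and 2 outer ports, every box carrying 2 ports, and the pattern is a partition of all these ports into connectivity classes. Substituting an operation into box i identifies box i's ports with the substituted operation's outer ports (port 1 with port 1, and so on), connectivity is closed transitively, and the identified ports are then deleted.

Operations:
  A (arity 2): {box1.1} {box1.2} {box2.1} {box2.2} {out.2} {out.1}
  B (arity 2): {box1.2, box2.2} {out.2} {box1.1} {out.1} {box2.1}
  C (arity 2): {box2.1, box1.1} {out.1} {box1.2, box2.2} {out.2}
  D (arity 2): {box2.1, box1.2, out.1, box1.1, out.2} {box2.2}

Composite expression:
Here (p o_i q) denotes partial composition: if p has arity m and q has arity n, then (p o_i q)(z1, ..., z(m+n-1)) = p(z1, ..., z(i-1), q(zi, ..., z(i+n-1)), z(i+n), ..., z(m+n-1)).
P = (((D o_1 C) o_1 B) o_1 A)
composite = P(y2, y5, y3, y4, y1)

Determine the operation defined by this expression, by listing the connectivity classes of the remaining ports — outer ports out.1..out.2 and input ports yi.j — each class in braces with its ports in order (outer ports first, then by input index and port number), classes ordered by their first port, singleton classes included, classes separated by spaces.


{out.1, out.2, y1.1} {y1.2} {y2.1} {y2.2} {y3.1} {y3.2} {y4.1} {y4.2} {y5.1} {y5.2}

Connectivity passes through glued D-boundaries; trace each wire chain.
A over (y2, y5) gives {out.1} {out.2} {y2.1} {y2.2} {y5.1} {y5.2}, out.j being that stage's outer ports
B over (y2, y5, y3) gives {out.1} {out.2} {y2.1} {y2.2} {y3.1} {y3.2} {y5.1} {y5.2}, out.j being that stage's outer ports
C over (y2, y5, y3, y4) gives {out.1} {out.2} {y2.1} {y2.2} {y3.1} {y3.2} {y4.1} {y4.2} {y5.1} {y5.2}, out.j being that stage's outer ports
D over (y2, y5, y3, y4, y1) gives {out.1, out.2, y1.1} {y1.2} {y2.1} {y2.2} {y3.1} {y3.2} {y4.1} {y4.2} {y5.1} {y5.2}, out.j being that stage's outer ports


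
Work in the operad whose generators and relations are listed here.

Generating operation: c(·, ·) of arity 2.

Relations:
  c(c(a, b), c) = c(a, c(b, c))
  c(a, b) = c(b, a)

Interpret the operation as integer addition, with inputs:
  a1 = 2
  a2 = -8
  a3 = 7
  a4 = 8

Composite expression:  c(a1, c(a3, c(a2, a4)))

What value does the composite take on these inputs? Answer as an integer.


9

c(a2, a4) = 0
c(a3, c(a2, a4)) = 7
c(a1, c(a3, c(a2, a4))) = 9


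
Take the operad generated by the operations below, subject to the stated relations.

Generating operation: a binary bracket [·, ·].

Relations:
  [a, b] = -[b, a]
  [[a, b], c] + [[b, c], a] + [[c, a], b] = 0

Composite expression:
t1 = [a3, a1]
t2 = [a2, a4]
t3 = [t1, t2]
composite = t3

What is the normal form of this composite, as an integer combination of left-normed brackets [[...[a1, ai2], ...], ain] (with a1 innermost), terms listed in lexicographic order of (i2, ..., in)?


In the tensor algebra, words opening a1 carry the a1-anchored form.
Composite bracket: [[a3, a1], [a2, a4]]
Expanding via [a, b] = ab - ba: 8 signed words (2^3 = 8).
The a1-initial words carry the normal form:
  a1a3a2a4 (sign -1) contributes -[[[a1, a3], a2], a4]
  a1a3a4a2 (sign +1) contributes +[[[a1, a3], a4], a2]

-[[[a1, a3], a2], a4] + [[[a1, a3], a4], a2]


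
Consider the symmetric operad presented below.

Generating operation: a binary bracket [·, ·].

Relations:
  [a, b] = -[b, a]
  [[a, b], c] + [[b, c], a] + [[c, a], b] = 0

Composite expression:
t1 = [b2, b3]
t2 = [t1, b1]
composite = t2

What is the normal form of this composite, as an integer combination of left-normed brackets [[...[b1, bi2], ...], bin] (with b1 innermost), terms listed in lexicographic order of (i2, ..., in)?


-[[b1, b2], b3] + [[b1, b3], b2]

Skip Jacobi rewriting: expand, keep b1-initial words, read off terms.
Composite bracket: [[b2, b3], b1]
Under [a, b] = ab - ba we get 4 signed associative words (2^2 = 4).
Only words starting with b1 matter:
  word b1b2b3 has sign -1, contributing -[[b1, b2], b3]
  word b1b3b2 has sign +1, contributing +[[b1, b3], b2]


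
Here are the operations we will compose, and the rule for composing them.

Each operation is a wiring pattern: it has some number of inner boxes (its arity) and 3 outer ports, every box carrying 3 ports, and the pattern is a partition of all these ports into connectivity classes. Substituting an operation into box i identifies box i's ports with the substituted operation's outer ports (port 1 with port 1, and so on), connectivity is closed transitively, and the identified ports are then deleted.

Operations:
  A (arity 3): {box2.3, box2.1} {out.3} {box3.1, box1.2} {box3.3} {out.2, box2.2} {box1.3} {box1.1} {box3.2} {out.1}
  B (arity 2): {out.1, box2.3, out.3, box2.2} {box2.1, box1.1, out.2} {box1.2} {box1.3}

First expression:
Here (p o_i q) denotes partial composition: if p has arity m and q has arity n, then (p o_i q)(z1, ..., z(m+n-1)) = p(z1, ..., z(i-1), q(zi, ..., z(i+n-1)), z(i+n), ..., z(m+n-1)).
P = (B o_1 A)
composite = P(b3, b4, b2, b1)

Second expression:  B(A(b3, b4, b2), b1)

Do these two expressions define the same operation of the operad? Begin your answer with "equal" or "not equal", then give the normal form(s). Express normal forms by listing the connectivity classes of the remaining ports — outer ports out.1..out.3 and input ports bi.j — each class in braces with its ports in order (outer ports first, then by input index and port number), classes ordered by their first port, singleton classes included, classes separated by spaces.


equal: each reduces to {out.1, out.3, b1.2, b1.3} {out.2, b1.1} {b2.1, b3.2} {b2.2} {b2.3} {b3.1} {b3.3} {b4.1, b4.3} {b4.2}


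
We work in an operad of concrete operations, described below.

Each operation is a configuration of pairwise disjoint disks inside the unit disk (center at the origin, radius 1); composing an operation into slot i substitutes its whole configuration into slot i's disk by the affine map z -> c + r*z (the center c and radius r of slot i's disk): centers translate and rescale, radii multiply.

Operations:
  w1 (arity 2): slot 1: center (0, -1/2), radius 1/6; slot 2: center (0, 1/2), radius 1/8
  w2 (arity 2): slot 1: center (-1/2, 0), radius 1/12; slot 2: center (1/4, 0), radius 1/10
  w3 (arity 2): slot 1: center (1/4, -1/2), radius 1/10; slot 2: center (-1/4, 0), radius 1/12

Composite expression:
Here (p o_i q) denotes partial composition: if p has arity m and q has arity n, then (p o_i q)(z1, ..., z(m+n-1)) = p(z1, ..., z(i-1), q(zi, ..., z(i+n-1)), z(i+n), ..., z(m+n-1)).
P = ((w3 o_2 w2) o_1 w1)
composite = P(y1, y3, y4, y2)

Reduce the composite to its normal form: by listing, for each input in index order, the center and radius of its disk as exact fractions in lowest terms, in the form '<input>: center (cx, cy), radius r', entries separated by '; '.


y1: center (1/4, -11/20), radius 1/60; y2: center (-11/48, 0), radius 1/120; y3: center (1/4, -9/20), radius 1/80; y4: center (-7/24, 0), radius 1/144

Follow each y-input down from w3: c' goes to c + r*c', radius to r*r'.
y1 passes through 2 substitutions, ending at center (1/4, -11/20), radius 1/60
y3 passes through 2 substitutions, ending at center (1/4, -9/20), radius 1/80
y4 passes through 2 substitutions, ending at center (-7/24, 0), radius 1/144
y2 passes through 2 substitutions, ending at center (-11/48, 0), radius 1/120


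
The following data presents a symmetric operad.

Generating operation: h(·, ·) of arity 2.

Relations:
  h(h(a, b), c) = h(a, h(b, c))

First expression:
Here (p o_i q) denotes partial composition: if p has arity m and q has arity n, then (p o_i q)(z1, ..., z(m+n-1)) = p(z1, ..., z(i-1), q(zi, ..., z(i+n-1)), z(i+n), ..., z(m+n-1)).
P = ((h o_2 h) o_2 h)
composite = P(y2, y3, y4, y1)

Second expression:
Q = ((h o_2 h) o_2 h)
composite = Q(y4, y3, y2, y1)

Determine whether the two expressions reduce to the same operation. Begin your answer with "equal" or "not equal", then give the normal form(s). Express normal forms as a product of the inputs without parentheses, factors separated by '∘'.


not equal — first y2 ∘ y3 ∘ y4 ∘ y1, second y4 ∘ y3 ∘ y2 ∘ y1

The first composite normalizes to y2 ∘ y3 ∘ y4 ∘ y1
The second composite normalizes to y4 ∘ y3 ∘ y2 ∘ y1
They disagree, so not equal.


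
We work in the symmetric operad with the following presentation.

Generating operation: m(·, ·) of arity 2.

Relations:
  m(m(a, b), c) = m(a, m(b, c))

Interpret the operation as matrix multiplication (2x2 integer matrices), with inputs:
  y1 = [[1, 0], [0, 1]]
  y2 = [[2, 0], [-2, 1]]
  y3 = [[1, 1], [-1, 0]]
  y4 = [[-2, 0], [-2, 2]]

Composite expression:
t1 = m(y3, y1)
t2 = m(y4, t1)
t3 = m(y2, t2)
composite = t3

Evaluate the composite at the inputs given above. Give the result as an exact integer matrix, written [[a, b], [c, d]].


[[-4, -4], [0, 2]]

m(y3, y1) = [[1, 1], [-1, 0]]
m(y4, m(y3, y1)) = [[-2, -2], [-4, -2]]
m(y2, m(y4, m(y3, y1))) = [[-4, -4], [0, 2]]


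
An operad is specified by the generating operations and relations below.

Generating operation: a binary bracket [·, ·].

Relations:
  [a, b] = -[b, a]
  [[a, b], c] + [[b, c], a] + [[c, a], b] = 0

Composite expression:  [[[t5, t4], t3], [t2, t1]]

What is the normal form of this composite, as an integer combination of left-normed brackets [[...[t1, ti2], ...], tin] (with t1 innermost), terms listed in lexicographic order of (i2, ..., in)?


[[[[t1, t2], t3], t4], t5] - [[[[t1, t2], t3], t5], t4] - [[[[t1, t2], t4], t5], t3] + [[[[t1, t2], t5], t4], t3]

Expand each bracket as ab - ba; the t1-initial words give the coefficients.
Composite bracket: [[[t5, t4], t3], [t2, t1]]
Applying ab - ba throughout gives 16 signed words (2^4 = 16).
Only words starting with t1 matter:
  from t1t2t3t4t5, sign +1: term +[[[[t1, t2], t3], t4], t5]
  from t1t2t3t5t4, sign -1: term -[[[[t1, t2], t3], t5], t4]
  from t1t2t4t5t3, sign -1: term -[[[[t1, t2], t4], t5], t3]
  from t1t2t5t4t3, sign +1: term +[[[[t1, t2], t5], t4], t3]


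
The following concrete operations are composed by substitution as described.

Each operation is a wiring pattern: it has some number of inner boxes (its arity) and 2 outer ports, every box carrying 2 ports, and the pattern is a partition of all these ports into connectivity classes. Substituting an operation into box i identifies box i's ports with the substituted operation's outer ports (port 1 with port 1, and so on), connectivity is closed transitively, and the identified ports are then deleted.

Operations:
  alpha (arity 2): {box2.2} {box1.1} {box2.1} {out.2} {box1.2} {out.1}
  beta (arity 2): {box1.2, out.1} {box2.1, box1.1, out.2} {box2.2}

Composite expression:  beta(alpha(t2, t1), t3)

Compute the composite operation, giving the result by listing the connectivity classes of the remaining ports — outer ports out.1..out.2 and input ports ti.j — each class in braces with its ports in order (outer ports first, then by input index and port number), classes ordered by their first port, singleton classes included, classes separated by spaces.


{out.1} {out.2, t3.1} {t1.1} {t1.2} {t2.1} {t2.2} {t3.2}

Two ports join when wires chain via beta-identified ports.
after alpha, the pattern on (t2, t1) reads {out.1} {out.2} {t1.1} {t1.2} {t2.1} {t2.2} (out.j = its outer ports)
after beta, the pattern on (t2, t1, t3) reads {out.1} {out.2, t3.1} {t1.1} {t1.2} {t2.1} {t2.2} {t3.2} (out.j = its outer ports)


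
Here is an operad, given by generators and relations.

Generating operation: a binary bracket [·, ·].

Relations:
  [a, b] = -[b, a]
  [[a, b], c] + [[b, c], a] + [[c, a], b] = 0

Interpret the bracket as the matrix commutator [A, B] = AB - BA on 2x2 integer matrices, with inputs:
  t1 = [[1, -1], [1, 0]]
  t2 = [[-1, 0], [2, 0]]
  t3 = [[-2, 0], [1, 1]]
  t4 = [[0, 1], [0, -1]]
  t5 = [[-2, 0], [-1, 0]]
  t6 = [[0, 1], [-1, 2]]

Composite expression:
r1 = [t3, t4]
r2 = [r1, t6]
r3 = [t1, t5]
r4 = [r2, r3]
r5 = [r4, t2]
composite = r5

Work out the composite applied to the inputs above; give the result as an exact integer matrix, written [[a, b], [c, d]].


[[16, 8], [4, -16]]


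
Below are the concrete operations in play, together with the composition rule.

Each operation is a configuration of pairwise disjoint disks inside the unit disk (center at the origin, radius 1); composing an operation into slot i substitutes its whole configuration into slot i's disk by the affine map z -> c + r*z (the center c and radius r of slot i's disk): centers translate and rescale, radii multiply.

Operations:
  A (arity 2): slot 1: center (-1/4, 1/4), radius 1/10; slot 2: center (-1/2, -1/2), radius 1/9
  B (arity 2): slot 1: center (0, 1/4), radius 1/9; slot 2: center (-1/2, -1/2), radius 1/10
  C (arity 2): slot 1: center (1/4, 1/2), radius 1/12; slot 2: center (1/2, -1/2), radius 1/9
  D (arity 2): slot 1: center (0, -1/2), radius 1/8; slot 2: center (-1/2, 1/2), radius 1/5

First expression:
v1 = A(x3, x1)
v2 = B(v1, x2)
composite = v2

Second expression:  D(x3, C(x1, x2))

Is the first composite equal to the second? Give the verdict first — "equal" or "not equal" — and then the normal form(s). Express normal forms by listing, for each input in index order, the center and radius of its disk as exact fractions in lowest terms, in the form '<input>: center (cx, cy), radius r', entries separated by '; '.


not equal; first: x1: center (-1/18, 7/36), radius 1/81; x2: center (-1/2, -1/2), radius 1/10; x3: center (-1/36, 5/18), radius 1/90; second: x1: center (-9/20, 3/5), radius 1/60; x2: center (-2/5, 2/5), radius 1/45; x3: center (0, -1/2), radius 1/8


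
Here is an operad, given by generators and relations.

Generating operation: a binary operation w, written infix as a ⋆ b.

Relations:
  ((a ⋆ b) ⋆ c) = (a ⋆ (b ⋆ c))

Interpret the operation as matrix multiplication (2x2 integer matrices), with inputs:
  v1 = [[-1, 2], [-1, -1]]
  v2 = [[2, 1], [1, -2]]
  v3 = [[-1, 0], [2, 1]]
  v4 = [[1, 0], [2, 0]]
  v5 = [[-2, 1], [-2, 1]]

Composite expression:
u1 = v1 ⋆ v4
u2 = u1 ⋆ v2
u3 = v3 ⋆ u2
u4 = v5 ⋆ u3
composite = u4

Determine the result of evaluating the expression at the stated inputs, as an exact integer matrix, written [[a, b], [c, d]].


(v1 ⋆ v4) = [[3, 0], [-3, 0]]
((v1 ⋆ v4) ⋆ v2) = [[6, 3], [-6, -3]]
(v3 ⋆ ((v1 ⋆ v4) ⋆ v2)) = [[-6, -3], [6, 3]]
(v5 ⋆ (v3 ⋆ ((v1 ⋆ v4) ⋆ v2))) = [[18, 9], [18, 9]]

[[18, 9], [18, 9]]


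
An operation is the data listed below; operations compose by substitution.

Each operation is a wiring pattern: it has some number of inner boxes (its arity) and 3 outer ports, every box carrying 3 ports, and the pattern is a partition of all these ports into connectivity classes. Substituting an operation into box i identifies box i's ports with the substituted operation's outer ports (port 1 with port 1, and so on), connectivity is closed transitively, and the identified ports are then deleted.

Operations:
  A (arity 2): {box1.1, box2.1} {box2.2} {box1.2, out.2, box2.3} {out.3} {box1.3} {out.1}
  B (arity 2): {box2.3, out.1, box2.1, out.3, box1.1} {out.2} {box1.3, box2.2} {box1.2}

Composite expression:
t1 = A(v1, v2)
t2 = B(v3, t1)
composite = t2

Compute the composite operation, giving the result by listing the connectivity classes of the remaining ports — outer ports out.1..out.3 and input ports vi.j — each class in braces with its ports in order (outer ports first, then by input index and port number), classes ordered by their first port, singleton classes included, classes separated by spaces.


Substituting into B glues patterns; closure does the rest.
composing A on (v1, v2), with out.j its own outer ports: {out.1} {out.2, v1.2, v2.3} {out.3} {v1.1, v2.1} {v1.3} {v2.2}
composing B on (v3, v1, v2), with out.j its own outer ports: {out.1, out.3, v3.1} {out.2} {v1.1, v2.1} {v1.2, v2.3, v3.3} {v1.3} {v2.2} {v3.2}

{out.1, out.3, v3.1} {out.2} {v1.1, v2.1} {v1.2, v2.3, v3.3} {v1.3} {v2.2} {v3.2}


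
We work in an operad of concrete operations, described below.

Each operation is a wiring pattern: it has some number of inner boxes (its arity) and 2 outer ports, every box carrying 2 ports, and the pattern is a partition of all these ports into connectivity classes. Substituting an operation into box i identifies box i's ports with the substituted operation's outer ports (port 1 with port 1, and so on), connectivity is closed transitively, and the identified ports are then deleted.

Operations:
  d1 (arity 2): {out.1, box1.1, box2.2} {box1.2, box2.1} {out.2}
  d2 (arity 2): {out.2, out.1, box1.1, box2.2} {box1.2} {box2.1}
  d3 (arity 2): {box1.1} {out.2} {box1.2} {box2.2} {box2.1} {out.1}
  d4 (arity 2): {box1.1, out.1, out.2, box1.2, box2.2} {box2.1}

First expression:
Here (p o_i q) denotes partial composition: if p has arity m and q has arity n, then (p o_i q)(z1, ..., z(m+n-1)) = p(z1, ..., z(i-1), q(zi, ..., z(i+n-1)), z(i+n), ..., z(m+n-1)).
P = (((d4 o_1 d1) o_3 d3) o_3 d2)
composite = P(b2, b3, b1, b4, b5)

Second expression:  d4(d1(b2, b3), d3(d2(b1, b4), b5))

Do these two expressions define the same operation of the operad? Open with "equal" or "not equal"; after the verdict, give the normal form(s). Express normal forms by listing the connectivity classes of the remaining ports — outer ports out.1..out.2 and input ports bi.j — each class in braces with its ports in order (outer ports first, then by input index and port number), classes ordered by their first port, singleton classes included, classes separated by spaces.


equal; both compose to {out.1, out.2, b2.1, b3.2} {b1.1, b4.2} {b1.2} {b2.2, b3.1} {b4.1} {b5.1} {b5.2}


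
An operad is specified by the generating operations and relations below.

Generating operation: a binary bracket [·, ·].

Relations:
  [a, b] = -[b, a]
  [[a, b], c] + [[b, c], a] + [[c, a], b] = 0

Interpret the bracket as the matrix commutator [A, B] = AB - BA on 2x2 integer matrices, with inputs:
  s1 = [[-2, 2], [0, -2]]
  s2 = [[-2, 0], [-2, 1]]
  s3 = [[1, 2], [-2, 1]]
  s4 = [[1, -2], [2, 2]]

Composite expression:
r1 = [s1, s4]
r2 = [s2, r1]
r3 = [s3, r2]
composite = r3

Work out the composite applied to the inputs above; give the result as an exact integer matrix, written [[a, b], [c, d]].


[[-44, -16], [-16, 44]]

[s1, s4] = [[4, 2], [0, -4]]
[s2, [s1, s4]] = [[4, -6], [-16, -4]]
[s3, [s2, [s1, s4]]] = [[-44, -16], [-16, 44]]


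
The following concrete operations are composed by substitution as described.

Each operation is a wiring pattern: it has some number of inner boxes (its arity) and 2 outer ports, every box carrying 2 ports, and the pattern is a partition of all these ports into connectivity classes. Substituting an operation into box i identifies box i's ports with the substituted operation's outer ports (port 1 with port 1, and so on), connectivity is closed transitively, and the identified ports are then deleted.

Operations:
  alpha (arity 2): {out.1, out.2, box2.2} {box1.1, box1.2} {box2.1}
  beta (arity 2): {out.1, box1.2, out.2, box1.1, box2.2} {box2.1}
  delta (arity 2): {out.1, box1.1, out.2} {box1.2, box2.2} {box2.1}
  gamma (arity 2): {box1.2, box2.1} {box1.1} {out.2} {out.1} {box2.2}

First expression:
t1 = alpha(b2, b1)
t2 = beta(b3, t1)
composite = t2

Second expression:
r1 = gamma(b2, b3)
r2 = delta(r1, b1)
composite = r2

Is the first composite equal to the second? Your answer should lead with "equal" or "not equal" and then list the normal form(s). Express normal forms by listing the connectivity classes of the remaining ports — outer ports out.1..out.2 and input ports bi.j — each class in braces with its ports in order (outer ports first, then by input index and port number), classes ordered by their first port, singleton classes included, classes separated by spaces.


Reducing the first expression gives {out.1, out.2, b1.2, b3.1, b3.2} {b1.1} {b2.1, b2.2}
Reducing the second expression gives {out.1, out.2} {b1.1} {b1.2} {b2.1} {b2.2, b3.1} {b3.2}
No match — not equal.

not equal: they reduce to {out.1, out.2, b1.2, b3.1, b3.2} {b1.1} {b2.1, b2.2} and {out.1, out.2} {b1.1} {b1.2} {b2.1} {b2.2, b3.1} {b3.2}


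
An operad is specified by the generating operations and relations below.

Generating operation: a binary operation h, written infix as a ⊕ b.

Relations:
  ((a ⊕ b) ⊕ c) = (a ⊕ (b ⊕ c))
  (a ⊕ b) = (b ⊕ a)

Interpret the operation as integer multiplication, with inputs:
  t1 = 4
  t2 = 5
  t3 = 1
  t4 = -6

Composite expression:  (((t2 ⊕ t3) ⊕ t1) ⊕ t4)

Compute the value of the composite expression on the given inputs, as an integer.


(t2 ⊕ t3) = 5
((t2 ⊕ t3) ⊕ t1) = 20
(((t2 ⊕ t3) ⊕ t1) ⊕ t4) = -120

-120
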